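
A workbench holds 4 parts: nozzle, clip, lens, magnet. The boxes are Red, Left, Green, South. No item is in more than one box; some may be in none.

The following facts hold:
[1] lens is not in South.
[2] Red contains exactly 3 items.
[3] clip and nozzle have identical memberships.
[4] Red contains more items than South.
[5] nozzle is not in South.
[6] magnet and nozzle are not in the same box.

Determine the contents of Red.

Red = {clip, lens, nozzle}

From (1): lens ∉ South.
From (5): nozzle ∉ South.
(3): clip matches nozzle: clip ∉ South.
Suppose nozzle ∉ Red: no assignment then satisfies all the clues, so nozzle ∈ Red.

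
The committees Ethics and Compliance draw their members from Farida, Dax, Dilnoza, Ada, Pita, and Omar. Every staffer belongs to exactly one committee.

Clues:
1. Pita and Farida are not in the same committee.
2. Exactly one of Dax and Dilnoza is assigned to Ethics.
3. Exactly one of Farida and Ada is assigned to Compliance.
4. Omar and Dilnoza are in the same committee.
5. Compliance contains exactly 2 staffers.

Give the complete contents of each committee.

Ethics = {Ada, Dilnoza, Omar, Pita}; Compliance = {Dax, Farida}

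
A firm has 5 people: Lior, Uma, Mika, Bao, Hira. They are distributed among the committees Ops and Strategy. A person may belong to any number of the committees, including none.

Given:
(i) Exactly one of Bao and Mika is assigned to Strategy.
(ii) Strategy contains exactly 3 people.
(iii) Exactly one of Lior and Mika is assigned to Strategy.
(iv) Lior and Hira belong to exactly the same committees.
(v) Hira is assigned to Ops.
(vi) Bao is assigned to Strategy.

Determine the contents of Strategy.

Strategy = {Bao, Hira, Lior}

From (v): Hira ∈ Ops.
From (vi): Bao ∈ Strategy.
(i) (exactly one): Mika ∉ Strategy.
(iii) (exactly one): Lior ∈ Strategy.
(iv): Lior matches Hira: Lior ∈ Ops.
(iv): Hira matches Lior: Hira ∈ Strategy.
(ii): Strategy already has 3, so the rest are out.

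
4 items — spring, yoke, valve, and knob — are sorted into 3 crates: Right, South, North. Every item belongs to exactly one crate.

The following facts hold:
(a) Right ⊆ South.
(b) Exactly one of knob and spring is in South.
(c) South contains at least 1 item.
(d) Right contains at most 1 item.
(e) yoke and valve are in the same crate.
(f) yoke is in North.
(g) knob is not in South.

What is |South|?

From (f): yoke ∈ North.
From (g): knob ∉ South.
(a) contrapositive: knob ∉ Right.
(b) (exactly one): spring ∈ South.
(e): valve matches yoke: valve ∉ Right.
(e): valve matches yoke: valve ∉ South.
(e): valve matches yoke: valve ∈ North.
Only one crate left: knob ∈ North.

1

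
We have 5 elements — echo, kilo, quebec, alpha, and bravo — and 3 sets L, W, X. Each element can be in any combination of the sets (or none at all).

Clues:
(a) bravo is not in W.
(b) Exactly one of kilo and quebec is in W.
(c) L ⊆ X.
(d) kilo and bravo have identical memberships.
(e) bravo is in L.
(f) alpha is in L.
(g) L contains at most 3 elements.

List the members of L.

From (a): bravo ∉ W.
From (e): bravo ∈ L.
From (f): alpha ∈ L.
(c) with alpha ∈ L: alpha ∈ X.
(c) with bravo ∈ L: bravo ∈ X.
(d): kilo matches bravo: kilo ∈ L.
(d): kilo matches bravo: kilo ∉ W.
(d): kilo matches bravo: kilo ∈ X.
(g): L already has 3, so the rest are out.
(b) (exactly one): quebec ∈ W.

L = {alpha, bravo, kilo}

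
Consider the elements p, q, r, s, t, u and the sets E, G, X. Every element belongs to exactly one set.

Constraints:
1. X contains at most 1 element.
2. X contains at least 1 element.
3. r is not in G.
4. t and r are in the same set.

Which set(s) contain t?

From (3): r ∉ G.
(4): t matches r: t ∉ G.
Suppose t ∉ E: no assignment then satisfies all the clues, so t ∈ E.

t: E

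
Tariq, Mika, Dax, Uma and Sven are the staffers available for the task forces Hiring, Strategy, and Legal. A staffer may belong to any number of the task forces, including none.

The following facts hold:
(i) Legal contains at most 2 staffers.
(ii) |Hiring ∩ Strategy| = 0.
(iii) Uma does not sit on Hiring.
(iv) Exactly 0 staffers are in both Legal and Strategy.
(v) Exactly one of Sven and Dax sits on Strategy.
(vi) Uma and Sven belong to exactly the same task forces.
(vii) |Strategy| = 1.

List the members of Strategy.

Strategy = {Dax}

From (iii): Uma ∉ Hiring.
(vi): Sven matches Uma: Sven ∉ Hiring.
Suppose Tariq ∈ Strategy: no assignment then satisfies all the clues, so Tariq ∉ Strategy.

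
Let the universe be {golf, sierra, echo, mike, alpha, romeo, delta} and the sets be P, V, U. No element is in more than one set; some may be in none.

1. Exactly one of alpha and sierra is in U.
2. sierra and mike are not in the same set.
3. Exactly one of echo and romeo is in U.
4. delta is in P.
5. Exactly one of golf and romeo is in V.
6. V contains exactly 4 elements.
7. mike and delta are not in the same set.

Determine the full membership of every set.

P = {delta}; V = {alpha, echo, golf, mike}; U = {romeo, sierra}

From (4): delta ∈ P.
(7): mike ∉ P.
Suppose golf ∈ P: no assignment then satisfies all the clues, so golf ∉ P.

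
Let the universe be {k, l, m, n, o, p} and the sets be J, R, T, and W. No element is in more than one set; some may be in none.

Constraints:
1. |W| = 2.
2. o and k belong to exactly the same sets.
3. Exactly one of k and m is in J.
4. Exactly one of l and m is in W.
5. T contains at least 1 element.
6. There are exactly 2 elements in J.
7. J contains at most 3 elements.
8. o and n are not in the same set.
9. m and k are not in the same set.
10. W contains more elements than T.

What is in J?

J = {k, o}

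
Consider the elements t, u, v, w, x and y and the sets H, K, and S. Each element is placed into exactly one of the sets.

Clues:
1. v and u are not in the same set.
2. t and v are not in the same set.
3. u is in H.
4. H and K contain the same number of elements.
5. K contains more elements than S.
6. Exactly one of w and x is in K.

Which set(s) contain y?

y: K

From (3): u ∈ H.
(1): v ∉ H.
Suppose y ∈ H: no assignment then satisfies all the clues, so y ∉ H.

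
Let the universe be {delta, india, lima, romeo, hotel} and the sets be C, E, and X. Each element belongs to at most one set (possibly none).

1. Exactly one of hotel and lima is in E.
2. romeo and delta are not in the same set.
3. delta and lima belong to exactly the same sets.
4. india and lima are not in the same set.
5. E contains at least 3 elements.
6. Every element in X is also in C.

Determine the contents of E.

E = {hotel, india, romeo}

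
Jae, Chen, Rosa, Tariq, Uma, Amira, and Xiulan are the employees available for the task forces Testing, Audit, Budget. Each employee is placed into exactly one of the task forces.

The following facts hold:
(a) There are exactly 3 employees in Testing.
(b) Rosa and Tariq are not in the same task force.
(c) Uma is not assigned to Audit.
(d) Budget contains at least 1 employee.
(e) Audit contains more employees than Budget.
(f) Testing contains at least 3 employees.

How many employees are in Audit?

3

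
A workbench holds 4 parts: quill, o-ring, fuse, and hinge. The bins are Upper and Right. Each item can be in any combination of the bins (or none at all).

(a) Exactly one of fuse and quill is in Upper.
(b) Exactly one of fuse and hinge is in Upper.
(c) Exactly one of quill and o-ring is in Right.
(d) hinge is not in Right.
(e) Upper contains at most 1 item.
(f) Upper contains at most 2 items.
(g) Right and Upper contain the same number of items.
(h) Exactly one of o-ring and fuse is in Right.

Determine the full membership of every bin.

Upper = {fuse}; Right = {o-ring}

From (d): hinge ∉ Right.
Suppose quill ∈ Upper: no assignment then satisfies all the clues, so quill ∉ Upper.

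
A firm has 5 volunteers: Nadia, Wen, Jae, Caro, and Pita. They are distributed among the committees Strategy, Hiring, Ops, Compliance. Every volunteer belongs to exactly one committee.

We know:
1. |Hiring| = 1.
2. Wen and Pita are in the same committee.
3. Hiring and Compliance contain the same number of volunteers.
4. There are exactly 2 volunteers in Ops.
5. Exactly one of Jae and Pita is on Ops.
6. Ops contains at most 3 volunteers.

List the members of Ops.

Ops = {Pita, Wen}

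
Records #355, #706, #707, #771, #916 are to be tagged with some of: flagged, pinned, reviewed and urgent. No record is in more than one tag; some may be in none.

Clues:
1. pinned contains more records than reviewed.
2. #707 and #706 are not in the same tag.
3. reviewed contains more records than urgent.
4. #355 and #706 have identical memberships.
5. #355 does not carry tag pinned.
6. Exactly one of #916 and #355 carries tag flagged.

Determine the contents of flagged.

flagged = {#355, #706}

From (5): #355 ∉ pinned.
(4): #706 matches #355: #706 ∉ pinned.
Suppose #355 ∉ flagged: no assignment then satisfies all the clues, so #355 ∈ flagged.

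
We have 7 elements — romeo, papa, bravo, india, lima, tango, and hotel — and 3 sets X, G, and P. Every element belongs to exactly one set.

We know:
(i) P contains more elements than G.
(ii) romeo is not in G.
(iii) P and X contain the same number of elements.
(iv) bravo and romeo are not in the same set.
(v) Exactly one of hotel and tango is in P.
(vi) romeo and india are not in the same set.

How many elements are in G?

1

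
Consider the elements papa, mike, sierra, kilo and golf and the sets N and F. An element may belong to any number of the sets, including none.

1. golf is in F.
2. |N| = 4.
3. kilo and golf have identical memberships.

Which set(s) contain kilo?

From (1): golf ∈ F.
(3): kilo matches golf: kilo ∈ F.
Suppose kilo ∉ N: no assignment then satisfies all the clues, so kilo ∈ N.

kilo: F, N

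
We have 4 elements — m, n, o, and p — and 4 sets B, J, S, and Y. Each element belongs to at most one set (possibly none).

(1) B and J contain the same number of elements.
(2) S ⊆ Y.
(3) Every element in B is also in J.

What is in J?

J = {}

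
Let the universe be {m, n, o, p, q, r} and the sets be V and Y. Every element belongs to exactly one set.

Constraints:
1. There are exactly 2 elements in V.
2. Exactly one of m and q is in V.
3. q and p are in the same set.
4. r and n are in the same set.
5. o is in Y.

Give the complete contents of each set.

V = {p, q}; Y = {m, n, o, r}

From (5): o ∈ Y.
Suppose m ∈ V: no assignment then satisfies all the clues, so m ∉ V.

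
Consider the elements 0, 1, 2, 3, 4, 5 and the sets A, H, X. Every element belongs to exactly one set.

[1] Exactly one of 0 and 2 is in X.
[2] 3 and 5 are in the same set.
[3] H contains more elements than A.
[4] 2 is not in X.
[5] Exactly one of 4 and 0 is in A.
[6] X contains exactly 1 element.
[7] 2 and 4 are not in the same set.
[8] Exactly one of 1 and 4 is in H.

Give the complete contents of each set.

A = {4}; H = {1, 2, 3, 5}; X = {0}

From (4): 2 ∉ X.
(1) (exactly one): 0 ∈ X.
(5) (exactly one): 4 ∈ A.
(6): X already has 1, so the rest are out.
(7): 2 ∉ A.
(8) (exactly one): 1 ∈ H.
Only one set left: 2 ∈ H.
Suppose 3 ∈ A: no assignment then satisfies all the clues, so 3 ∉ A.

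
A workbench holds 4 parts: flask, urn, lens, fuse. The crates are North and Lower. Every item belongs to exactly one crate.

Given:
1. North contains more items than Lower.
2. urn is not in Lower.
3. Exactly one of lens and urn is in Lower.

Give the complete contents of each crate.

North = {flask, fuse, urn}; Lower = {lens}

From (2): urn ∉ Lower.
(3) (exactly one): lens ∈ Lower.
Only one crate left: urn ∈ North.
Suppose flask ∉ North: no assignment then satisfies all the clues, so flask ∈ North.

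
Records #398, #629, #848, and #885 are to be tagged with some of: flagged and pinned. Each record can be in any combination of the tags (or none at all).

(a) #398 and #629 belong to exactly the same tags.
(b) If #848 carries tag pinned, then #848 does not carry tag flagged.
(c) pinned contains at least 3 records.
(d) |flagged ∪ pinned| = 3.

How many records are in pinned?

3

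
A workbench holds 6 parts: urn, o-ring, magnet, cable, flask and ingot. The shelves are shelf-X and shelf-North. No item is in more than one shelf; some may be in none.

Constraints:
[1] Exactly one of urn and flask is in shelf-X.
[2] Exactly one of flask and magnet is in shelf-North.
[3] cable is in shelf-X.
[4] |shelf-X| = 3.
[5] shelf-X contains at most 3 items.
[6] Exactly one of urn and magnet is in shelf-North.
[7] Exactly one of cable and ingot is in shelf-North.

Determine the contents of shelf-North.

shelf-North = {ingot, magnet}

From (3): cable ∈ shelf-X.
(7) (exactly one): ingot ∈ shelf-North.
Suppose urn ∈ shelf-North: no assignment then satisfies all the clues, so urn ∉ shelf-North.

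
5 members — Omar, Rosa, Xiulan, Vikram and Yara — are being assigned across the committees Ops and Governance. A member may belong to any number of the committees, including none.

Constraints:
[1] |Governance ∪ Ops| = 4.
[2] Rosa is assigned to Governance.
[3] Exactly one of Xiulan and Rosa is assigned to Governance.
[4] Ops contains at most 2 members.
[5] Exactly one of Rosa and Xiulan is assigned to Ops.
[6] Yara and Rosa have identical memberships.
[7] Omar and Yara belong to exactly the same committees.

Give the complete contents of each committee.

Ops = {Xiulan}; Governance = {Omar, Rosa, Yara}

From (2): Rosa ∈ Governance.
(3) (exactly one): Xiulan ∉ Governance.
(6): Yara matches Rosa: Yara ∈ Governance.
(7): Omar matches Yara: Omar ∈ Governance.
Suppose Omar ∈ Ops: no assignment then satisfies all the clues, so Omar ∉ Ops.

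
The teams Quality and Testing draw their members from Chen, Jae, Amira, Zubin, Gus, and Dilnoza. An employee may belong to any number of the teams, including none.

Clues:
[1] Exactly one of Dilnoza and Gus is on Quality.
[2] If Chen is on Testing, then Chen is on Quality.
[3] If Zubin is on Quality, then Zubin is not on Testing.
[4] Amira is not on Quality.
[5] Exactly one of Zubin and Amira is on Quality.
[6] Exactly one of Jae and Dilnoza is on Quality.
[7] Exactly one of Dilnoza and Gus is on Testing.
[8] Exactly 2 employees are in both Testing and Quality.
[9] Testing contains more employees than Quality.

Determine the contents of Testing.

From (4): Amira ∉ Quality.
(5) (exactly one): Zubin ∈ Quality.
(3): Zubin ∉ Testing.
Suppose Chen ∉ Testing: no assignment then satisfies all the clues, so Chen ∈ Testing.

Testing = {Amira, Chen, Dilnoza, Jae}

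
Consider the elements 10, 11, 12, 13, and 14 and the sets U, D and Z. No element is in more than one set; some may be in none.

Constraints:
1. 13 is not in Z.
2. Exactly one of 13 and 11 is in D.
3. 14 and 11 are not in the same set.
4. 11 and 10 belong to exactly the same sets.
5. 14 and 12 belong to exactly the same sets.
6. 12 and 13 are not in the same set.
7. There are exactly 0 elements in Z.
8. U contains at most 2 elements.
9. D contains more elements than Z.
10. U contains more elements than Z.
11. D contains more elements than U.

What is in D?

D = {10, 11}

From (1): 13 ∉ Z.
(7): Z already has 0, so the rest are out.
Suppose 10 ∉ D: no assignment then satisfies all the clues, so 10 ∈ D.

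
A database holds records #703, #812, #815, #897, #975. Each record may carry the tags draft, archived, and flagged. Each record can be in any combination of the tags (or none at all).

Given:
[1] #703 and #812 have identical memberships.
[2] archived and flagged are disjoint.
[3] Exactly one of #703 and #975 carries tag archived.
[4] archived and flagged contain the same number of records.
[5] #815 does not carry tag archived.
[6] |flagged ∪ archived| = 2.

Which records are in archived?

archived = {#975}

From (5): #815 ∉ archived.
Suppose #703 ∈ archived: no assignment then satisfies all the clues, so #703 ∉ archived.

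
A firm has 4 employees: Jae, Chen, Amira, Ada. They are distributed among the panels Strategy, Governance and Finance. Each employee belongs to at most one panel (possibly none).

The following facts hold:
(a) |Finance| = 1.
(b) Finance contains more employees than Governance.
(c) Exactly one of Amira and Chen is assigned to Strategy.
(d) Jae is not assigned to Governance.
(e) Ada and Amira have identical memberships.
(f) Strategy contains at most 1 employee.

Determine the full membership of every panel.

Strategy = {Chen}; Governance = {}; Finance = {Jae}

From (d): Jae ∉ Governance.
Suppose Jae ∈ Strategy: no assignment then satisfies all the clues, so Jae ∉ Strategy.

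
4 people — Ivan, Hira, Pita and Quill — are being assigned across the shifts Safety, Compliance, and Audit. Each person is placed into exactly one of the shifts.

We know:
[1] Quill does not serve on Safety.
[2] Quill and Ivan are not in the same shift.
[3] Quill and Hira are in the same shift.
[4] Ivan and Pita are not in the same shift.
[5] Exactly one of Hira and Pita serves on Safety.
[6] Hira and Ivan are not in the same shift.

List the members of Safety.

Safety = {Pita}

From (1): Quill ∉ Safety.
(3): Hira matches Quill: Hira ∉ Safety.
(5) (exactly one): Pita ∈ Safety.
(4): Ivan ∉ Safety.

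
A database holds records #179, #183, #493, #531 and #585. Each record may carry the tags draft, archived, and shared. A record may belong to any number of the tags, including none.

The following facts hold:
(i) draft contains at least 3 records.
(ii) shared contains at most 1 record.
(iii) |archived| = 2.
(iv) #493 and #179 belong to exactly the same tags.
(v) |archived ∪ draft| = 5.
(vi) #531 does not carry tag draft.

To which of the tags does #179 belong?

#179: draft

From (vi): #531 ∉ draft.
Suppose #179 ∉ draft: no assignment then satisfies all the clues, so #179 ∈ draft.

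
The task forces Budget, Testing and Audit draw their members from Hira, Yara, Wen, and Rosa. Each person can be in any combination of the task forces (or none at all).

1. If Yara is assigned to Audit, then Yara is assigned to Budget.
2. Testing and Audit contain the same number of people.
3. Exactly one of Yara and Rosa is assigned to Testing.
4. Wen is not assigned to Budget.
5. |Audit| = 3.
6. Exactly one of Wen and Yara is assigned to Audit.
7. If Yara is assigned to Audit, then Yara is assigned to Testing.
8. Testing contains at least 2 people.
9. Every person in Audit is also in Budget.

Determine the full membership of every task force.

Budget = {Hira, Rosa, Yara}; Testing = {Hira, Wen, Yara}; Audit = {Hira, Rosa, Yara}

From (4): Wen ∉ Budget.
(9) contrapositive: Wen ∉ Audit.
(5): only 3 candidates remain for Audit, so all are in.
(7): Yara ∈ Testing.
(9) with Hira ∈ Audit: Hira ∈ Budget.
(9) with Yara ∈ Audit: Yara ∈ Budget.
(9) with Rosa ∈ Audit: Rosa ∈ Budget.
(3) (exactly one): Rosa ∉ Testing.
Suppose Hira ∉ Testing: no assignment then satisfies all the clues, so Hira ∈ Testing.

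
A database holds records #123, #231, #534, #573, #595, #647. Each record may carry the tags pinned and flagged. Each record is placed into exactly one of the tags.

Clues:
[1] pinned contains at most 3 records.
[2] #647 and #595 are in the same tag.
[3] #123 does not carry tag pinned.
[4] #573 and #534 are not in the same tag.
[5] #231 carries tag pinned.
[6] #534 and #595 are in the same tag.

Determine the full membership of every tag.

pinned = {#231, #573}; flagged = {#123, #534, #595, #647}

From (3): #123 ∉ pinned.
From (5): #231 ∈ pinned.
Only one tag left: #123 ∈ flagged.
Suppose #534 ∈ pinned: no assignment then satisfies all the clues, so #534 ∉ pinned.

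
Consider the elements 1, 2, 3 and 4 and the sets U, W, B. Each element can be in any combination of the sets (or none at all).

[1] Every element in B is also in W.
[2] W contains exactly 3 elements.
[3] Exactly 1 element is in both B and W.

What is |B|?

1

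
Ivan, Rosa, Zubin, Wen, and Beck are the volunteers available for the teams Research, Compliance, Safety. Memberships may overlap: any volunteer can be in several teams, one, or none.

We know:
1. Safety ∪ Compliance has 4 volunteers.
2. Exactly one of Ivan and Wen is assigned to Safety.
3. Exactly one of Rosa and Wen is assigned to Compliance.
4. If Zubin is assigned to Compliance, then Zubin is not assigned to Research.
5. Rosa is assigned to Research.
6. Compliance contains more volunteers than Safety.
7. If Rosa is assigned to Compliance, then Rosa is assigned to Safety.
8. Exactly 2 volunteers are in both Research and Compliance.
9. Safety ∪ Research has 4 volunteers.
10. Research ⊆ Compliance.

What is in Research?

Research = {Beck, Rosa}

From (5): Rosa ∈ Research.
(10) with Rosa ∈ Research: Rosa ∈ Compliance.
(3) (exactly one): Wen ∉ Compliance.
(7): Rosa ∈ Safety.
(10) contrapositive: Wen ∉ Research.
Suppose Ivan ∈ Research: no assignment then satisfies all the clues, so Ivan ∉ Research.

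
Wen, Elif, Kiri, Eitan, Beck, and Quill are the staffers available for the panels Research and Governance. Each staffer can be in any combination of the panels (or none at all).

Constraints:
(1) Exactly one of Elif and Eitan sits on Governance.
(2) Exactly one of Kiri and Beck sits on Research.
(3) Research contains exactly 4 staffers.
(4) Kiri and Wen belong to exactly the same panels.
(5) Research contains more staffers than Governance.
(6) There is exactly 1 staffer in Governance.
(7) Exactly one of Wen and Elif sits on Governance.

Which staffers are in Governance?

Governance = {Elif}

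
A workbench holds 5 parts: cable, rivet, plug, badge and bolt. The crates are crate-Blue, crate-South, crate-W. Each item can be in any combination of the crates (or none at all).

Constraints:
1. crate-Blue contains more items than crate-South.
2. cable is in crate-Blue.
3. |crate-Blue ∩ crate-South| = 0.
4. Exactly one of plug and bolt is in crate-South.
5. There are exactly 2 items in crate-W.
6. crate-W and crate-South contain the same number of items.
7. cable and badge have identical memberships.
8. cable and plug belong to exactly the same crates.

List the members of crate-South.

crate-South = {bolt, rivet}

From (2): cable ∈ crate-Blue.
(7): badge matches cable: badge ∈ crate-Blue.
(8): plug matches cable: plug ∈ crate-Blue.
Suppose cable ∈ crate-South: no assignment then satisfies all the clues, so cable ∉ crate-South.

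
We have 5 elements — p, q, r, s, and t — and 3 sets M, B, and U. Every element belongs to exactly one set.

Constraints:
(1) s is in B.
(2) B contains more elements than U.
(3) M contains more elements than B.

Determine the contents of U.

U = {}

From (1): s ∈ B.
Suppose p ∈ U: no assignment then satisfies all the clues, so p ∉ U.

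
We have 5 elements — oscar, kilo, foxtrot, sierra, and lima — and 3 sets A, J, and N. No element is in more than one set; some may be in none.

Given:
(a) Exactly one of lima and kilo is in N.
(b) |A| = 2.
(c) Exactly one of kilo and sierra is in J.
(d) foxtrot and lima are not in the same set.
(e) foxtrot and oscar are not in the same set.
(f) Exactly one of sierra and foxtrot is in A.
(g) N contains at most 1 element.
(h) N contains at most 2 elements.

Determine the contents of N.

N = {lima}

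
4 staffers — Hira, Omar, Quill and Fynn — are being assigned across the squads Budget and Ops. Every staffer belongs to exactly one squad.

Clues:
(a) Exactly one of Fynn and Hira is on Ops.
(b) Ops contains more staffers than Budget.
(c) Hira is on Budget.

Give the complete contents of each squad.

Budget = {Hira}; Ops = {Fynn, Omar, Quill}

From (c): Hira ∈ Budget.
(a) (exactly one): Fynn ∈ Ops.
Suppose Omar ∈ Budget: no assignment then satisfies all the clues, so Omar ∉ Budget.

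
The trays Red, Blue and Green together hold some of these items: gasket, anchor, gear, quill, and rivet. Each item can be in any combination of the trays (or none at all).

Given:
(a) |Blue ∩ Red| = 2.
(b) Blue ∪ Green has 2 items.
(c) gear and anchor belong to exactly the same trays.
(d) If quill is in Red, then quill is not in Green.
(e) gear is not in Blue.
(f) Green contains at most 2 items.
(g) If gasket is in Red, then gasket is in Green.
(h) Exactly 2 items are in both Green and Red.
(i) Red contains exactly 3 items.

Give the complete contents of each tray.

Red = {gasket, quill, rivet}; Blue = {gasket, rivet}; Green = {gasket, rivet}

From (e): gear ∉ Blue.
(c): anchor matches gear: anchor ∉ Blue.
Suppose gasket ∉ Red: no assignment then satisfies all the clues, so gasket ∈ Red.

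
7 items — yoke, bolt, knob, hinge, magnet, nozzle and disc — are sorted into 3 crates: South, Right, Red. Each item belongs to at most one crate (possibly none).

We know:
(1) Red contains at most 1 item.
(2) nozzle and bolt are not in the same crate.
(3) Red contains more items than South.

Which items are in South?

South = {}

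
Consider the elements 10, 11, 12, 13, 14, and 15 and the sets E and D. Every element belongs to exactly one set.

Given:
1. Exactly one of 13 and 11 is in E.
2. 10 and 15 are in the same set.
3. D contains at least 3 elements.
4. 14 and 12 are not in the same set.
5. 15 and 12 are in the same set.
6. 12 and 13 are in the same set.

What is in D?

D = {10, 12, 13, 15}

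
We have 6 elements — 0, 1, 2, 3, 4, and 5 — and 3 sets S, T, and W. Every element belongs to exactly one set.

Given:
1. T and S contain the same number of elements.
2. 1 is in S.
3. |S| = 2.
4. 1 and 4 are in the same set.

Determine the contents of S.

S = {1, 4}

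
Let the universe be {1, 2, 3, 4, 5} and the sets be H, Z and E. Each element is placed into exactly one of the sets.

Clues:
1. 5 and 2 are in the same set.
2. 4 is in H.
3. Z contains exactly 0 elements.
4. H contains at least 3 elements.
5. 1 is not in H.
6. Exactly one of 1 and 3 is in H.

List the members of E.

E = {1}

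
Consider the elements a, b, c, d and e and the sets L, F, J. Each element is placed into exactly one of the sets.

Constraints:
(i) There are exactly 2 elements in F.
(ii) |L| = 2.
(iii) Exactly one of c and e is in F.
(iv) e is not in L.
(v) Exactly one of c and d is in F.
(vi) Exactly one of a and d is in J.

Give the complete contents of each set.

L = {b, c}; F = {d, e}; J = {a}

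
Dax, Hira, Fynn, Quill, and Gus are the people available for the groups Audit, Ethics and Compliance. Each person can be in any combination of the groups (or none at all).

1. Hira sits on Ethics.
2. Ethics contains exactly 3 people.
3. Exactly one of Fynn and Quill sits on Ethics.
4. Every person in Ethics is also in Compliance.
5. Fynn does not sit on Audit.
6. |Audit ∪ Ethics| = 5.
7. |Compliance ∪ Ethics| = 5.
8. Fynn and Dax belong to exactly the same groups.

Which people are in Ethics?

Ethics = {Dax, Fynn, Hira}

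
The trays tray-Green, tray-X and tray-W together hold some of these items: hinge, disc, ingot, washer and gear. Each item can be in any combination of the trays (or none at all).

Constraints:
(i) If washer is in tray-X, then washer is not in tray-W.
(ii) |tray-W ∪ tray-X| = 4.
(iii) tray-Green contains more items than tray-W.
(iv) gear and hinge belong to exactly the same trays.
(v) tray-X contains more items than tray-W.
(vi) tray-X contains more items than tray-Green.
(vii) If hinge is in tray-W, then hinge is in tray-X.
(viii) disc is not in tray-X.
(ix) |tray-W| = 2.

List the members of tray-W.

tray-W = {gear, hinge}

From (viii): disc ∉ tray-X.
Suppose hinge ∉ tray-W: no assignment then satisfies all the clues, so hinge ∈ tray-W.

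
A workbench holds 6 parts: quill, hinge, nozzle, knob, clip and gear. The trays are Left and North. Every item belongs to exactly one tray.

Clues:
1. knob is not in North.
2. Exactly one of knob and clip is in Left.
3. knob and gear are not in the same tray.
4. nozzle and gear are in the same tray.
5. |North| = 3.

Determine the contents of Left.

From (1): knob ∉ North.
Only one tray left: knob ∈ Left.
(2) (exactly one): clip ∉ Left.
(3): gear ∉ Left.
(4): nozzle matches gear: nozzle ∉ Left.
Only one tray left: nozzle ∈ North.
Only one tray left: clip ∈ North.
Only one tray left: gear ∈ North.
(5): North already has 3, so the rest are out.
Only one tray left: quill ∈ Left.
Only one tray left: hinge ∈ Left.

Left = {hinge, knob, quill}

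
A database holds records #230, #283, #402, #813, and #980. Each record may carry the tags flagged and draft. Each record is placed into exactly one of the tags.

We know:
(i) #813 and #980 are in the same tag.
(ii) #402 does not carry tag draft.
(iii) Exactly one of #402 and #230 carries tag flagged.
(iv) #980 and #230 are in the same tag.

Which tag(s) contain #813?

#813: draft

From (ii): #402 ∉ draft.
Only one tag left: #402 ∈ flagged.
(iii) (exactly one): #230 ∉ flagged.
(iv): #980 matches #230: #980 ∉ flagged.
Only one tag left: #230 ∈ draft.
Only one tag left: #980 ∈ draft.
(i): #813 matches #980: #813 ∉ flagged.
(i): #813 matches #980: #813 ∈ draft.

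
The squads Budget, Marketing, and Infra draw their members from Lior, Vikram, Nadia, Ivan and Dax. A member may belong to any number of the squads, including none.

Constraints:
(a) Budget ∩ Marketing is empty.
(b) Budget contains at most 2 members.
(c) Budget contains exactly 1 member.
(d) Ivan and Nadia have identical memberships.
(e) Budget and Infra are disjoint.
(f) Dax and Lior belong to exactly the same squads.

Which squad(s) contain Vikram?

Vikram: Budget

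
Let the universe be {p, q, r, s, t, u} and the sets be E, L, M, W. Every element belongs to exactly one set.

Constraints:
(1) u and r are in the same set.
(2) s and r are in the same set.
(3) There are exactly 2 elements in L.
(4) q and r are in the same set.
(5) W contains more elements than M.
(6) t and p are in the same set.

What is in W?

W = {q, r, s, u}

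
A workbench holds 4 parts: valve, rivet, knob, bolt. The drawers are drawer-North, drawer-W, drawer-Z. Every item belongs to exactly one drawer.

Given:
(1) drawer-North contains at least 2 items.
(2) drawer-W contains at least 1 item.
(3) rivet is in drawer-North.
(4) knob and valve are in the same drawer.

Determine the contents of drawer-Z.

drawer-Z = {}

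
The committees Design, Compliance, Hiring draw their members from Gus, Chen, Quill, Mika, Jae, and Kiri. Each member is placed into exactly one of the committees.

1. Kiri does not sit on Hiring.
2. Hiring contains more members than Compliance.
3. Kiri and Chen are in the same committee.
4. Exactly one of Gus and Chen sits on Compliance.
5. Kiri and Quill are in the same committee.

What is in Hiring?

Hiring = {Jae, Mika}

From (1): Kiri ∉ Hiring.
(3): Chen matches Kiri: Chen ∉ Hiring.
(5): Quill matches Kiri: Quill ∉ Hiring.
Suppose Gus ∈ Hiring: no assignment then satisfies all the clues, so Gus ∉ Hiring.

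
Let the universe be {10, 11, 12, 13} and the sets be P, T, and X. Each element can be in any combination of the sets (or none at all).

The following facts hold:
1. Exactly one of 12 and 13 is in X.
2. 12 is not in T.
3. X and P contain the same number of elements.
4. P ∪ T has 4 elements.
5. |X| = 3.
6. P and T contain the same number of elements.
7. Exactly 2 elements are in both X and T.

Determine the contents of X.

X = {10, 11, 12}

From (2): 12 ∉ T.
Suppose 10 ∉ X: no assignment then satisfies all the clues, so 10 ∈ X.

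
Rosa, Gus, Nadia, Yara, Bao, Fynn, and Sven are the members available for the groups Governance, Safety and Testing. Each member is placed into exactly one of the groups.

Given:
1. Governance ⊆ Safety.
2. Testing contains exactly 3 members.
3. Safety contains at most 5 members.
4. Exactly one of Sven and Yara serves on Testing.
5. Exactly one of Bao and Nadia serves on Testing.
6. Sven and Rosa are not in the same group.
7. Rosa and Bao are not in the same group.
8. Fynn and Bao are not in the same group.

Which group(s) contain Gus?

Gus: Testing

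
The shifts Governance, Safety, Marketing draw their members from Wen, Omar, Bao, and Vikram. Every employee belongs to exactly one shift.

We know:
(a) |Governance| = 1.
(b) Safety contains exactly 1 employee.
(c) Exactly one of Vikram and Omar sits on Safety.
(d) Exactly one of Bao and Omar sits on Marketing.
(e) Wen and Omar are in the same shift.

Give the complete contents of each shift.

Governance = {Bao}; Safety = {Vikram}; Marketing = {Omar, Wen}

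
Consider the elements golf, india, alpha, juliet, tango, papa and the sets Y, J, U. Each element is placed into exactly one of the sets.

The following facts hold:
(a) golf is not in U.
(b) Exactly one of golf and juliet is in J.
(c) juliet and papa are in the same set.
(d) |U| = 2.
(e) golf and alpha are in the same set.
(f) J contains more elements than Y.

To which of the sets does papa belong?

papa: U

From (a): golf ∉ U.
(e): alpha matches golf: alpha ∉ U.
Suppose papa ∈ Y: no assignment then satisfies all the clues, so papa ∉ Y.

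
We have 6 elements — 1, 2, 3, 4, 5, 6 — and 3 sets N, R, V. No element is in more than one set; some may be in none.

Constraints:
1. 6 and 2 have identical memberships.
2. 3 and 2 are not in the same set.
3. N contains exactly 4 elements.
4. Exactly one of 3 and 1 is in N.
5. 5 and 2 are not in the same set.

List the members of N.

N = {1, 2, 4, 6}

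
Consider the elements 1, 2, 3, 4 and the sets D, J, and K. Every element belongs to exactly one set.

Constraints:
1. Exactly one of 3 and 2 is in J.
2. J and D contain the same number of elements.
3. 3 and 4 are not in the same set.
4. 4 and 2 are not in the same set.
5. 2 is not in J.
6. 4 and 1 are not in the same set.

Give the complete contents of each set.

D = {4}; J = {3}; K = {1, 2}

From (5): 2 ∉ J.
(1) (exactly one): 3 ∈ J.
(3): 4 ∉ J.
Suppose 1 ∈ D: no assignment then satisfies all the clues, so 1 ∉ D.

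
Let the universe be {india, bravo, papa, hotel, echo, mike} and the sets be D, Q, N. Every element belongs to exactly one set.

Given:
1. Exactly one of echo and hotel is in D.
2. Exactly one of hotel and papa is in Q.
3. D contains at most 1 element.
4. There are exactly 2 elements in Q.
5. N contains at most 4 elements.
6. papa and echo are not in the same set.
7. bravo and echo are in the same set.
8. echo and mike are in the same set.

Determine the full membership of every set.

D = {hotel}; Q = {india, papa}; N = {bravo, echo, mike}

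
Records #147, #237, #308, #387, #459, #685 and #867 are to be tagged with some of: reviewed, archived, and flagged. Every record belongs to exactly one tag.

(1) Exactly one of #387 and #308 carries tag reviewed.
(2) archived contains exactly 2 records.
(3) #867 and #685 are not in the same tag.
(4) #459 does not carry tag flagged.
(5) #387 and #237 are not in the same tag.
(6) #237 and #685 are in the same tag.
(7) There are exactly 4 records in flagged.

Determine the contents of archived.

From (4): #459 ∉ flagged.
Suppose #147 ∈ archived: no assignment then satisfies all the clues, so #147 ∉ archived.

archived = {#459, #867}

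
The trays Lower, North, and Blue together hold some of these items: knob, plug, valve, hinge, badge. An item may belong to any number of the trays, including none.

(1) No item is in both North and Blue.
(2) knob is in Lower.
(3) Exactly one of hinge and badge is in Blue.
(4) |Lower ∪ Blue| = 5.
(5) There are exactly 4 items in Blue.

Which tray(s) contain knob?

knob: Blue, Lower

From (2): knob ∈ Lower.
Suppose knob ∈ North: no assignment then satisfies all the clues, so knob ∉ North.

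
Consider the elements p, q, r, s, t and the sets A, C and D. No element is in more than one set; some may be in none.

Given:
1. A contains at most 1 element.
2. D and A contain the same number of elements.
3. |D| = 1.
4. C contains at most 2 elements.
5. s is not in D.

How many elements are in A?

1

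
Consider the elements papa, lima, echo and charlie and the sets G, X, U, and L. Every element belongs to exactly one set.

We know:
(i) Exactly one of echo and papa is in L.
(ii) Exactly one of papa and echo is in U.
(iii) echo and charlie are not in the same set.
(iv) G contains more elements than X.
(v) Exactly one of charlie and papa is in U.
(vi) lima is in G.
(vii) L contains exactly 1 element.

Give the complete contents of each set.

G = {charlie, lima}; X = {}; U = {papa}; L = {echo}

From (vi): lima ∈ G.
Suppose papa ∈ G: no assignment then satisfies all the clues, so papa ∉ G.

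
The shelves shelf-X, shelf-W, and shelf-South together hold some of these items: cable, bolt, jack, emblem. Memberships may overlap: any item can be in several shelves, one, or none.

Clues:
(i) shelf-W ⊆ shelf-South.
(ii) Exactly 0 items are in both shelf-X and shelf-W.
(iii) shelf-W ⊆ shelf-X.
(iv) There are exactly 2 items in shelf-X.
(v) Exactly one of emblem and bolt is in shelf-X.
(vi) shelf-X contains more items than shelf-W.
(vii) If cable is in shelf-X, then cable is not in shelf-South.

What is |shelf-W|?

0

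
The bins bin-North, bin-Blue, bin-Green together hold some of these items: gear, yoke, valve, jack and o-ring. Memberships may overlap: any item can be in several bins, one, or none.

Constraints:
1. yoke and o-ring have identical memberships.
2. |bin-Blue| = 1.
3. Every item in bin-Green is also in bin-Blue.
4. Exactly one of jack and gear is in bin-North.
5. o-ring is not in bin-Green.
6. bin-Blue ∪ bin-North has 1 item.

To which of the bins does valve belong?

valve: none

From (5): o-ring ∉ bin-Green.
(1): yoke matches o-ring: yoke ∉ bin-Green.
Suppose valve ∈ bin-North: no assignment then satisfies all the clues, so valve ∉ bin-North.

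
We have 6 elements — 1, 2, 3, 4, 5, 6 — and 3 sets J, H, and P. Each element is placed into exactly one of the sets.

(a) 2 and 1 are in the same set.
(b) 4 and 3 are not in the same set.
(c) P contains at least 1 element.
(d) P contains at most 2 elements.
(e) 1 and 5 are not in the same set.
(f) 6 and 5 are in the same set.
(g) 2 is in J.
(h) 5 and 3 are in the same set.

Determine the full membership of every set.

J = {1, 2}; H = {3, 5, 6}; P = {4}

From (g): 2 ∈ J.
(a): 1 matches 2: 1 ∈ J.
(e): 5 ∉ J.
(f): 6 matches 5: 6 ∉ J.
(h): 3 matches 5: 3 ∉ J.
Suppose 3 ∉ H: no assignment then satisfies all the clues, so 3 ∈ H.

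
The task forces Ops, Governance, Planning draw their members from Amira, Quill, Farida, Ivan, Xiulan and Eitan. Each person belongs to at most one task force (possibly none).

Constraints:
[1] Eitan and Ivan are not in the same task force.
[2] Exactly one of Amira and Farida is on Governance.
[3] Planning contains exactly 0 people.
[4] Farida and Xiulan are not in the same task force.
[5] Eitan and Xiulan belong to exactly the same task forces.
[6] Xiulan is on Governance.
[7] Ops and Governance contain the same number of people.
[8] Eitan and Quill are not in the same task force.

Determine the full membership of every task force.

Ops = {Farida, Ivan, Quill}; Governance = {Amira, Eitan, Xiulan}; Planning = {}

From (6): Xiulan ∈ Governance.
(3): Planning already has 0, so the rest are out.
(4): Farida ∉ Governance.
(5): Eitan matches Xiulan: Eitan ∉ Ops.
(5): Eitan matches Xiulan: Eitan ∈ Governance.
(8): Quill ∉ Governance.
(1): Ivan ∉ Governance.
(2) (exactly one): Amira ∈ Governance.
Suppose Quill ∉ Ops: no assignment then satisfies all the clues, so Quill ∈ Ops.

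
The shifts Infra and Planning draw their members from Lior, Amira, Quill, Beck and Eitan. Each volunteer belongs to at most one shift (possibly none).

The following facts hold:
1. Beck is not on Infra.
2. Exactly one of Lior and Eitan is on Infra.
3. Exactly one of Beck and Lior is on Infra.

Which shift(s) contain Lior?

From (1): Beck ∉ Infra.
(3) (exactly one): Lior ∈ Infra.
(2) (exactly one): Eitan ∉ Infra.

Lior: Infra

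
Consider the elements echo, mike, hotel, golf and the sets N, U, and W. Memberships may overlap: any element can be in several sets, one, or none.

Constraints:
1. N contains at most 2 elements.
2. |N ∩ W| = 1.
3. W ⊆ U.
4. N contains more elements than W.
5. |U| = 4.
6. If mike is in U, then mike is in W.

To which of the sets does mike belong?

(5): only 4 candidates remain for U, so all are in.
(6): mike ∈ W.
Suppose mike ∉ N: no assignment then satisfies all the clues, so mike ∈ N.

mike: N, U, W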